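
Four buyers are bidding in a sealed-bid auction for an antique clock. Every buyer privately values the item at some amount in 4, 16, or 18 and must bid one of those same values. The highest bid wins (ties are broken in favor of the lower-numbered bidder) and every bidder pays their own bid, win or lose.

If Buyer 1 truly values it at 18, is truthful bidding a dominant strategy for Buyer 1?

No

Consider the case where Buyer 2 bids 4, Buyer 3 bids 4 and Buyer 4 bids 4.
Truthful bid 18: wins, pays 18, utility 18 - 18 = 0.
Bid 4 instead: wins, pays 4, utility 18 - 4 = 14.
Since 14 > 0, bidding 4 is strictly better here, so truthful bidding is not dominant.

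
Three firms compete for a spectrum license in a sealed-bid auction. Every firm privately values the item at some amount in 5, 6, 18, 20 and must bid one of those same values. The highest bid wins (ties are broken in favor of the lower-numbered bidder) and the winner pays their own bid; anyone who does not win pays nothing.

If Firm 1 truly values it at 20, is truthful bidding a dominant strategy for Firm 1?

No

Consider the case where Firm 2 bids 5 and Firm 3 bids 5.
Truthful bid 20: wins, pays 20, utility 20 - 20 = 0.
Bid 5 instead: wins, pays 5, utility 20 - 5 = 15.
Since 15 > 0, bidding 5 is strictly better here, so truthful bidding is not dominant.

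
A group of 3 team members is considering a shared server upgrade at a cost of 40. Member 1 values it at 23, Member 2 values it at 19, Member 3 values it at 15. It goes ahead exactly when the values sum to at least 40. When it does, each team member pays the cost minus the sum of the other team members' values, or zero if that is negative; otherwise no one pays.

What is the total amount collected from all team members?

Total value 57 ≥ cost 40, so it is built.
Member 1: others sum to 34; max(0, 40 - 34) = 6.
Member 2: others sum to 38; max(0, 40 - 38) = 2.
Member 3: others sum to 42; max(0, 40 - 42) = 0.
Total collected = 6 + 2 + 0 = 8.

8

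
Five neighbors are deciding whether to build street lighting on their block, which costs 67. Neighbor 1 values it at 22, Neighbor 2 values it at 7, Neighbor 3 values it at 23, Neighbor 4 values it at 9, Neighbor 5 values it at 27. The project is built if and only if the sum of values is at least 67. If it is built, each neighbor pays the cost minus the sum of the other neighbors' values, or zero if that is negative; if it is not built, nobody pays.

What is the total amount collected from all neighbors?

Total value 88 ≥ cost 67, so it is built.
Neighbor 1: others sum to 66; max(0, 67 - 66) = 1.
Neighbor 2: others sum to 81; max(0, 67 - 81) = 0.
Neighbor 3: others sum to 65; max(0, 67 - 65) = 2.
Neighbor 4: others sum to 79; max(0, 67 - 79) = 0.
Neighbor 5: others sum to 61; max(0, 67 - 61) = 6.
Total collected = 1 + 0 + 2 + 0 + 6 = 9.

9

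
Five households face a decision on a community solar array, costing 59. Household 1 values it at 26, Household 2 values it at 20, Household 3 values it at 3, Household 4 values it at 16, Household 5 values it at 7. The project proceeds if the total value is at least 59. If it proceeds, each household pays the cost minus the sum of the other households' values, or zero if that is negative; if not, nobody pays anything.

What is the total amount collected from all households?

Total value 72 ≥ cost 59, so it is built.
Household 1: others sum to 46; max(0, 59 - 46) = 13.
Household 2: others sum to 52; max(0, 59 - 52) = 7.
Household 3: others sum to 69; max(0, 59 - 69) = 0.
Household 4: others sum to 56; max(0, 59 - 56) = 3.
Household 5: others sum to 65; max(0, 59 - 65) = 0.
Total collected = 13 + 7 + 0 + 3 + 0 = 23.

23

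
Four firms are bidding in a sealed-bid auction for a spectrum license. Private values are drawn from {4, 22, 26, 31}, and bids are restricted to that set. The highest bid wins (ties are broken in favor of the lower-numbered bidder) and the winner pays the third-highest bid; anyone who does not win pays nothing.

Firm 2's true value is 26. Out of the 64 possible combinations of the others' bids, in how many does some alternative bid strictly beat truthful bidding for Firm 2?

Others bid (4, 4, 31): truth gives 0; bid 31 gives 22 > 0. Violating.
Others bid (4, 22, 31): truth gives 0; bid 31 gives 4 > 0. Violating.
Others bid (4, 31, 4): truth gives 0; bid 31 gives 22 > 0. Violating.
Others bid (4, 31, 22): truth gives 0; bid 31 gives 4 > 0. Violating.
Others bid (4, 4, 4): truth gives 22; no alternative beats it.
Others bid (4, 4, 22): truth gives 22; no alternative beats it.
(Checking all 64 profiles: 12 have a profitable deviation, 52 do not.)

12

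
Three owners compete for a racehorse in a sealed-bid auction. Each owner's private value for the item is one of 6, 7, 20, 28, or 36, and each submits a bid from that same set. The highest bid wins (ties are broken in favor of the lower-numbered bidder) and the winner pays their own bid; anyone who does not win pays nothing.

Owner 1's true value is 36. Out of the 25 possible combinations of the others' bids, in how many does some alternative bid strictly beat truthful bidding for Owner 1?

16

Others bid (6, 6): truth gives 0; bid 6 gives 30 > 0. Violating.
Others bid (6, 7): truth gives 0; bid 7 gives 29 > 0. Violating.
Others bid (6, 20): truth gives 0; bid 20 gives 16 > 0. Violating.
Others bid (6, 28): truth gives 0; bid 28 gives 8 > 0. Violating.
Others bid (6, 36): truth gives 0; no alternative beats it.
Others bid (7, 36): truth gives 0; no alternative beats it.
(Checking all 25 profiles: 16 have a profitable deviation, 9 do not.)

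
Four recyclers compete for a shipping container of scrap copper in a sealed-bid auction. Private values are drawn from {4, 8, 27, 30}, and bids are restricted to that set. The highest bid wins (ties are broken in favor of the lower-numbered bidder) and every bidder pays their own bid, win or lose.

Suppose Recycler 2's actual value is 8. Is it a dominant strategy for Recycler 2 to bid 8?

Consider the case where Recycler 1 bids 4, Recycler 3 bids 4 and Recycler 4 bids 27.
Truthful bid 8: loses but pays 8, utility -8.
Bid 4 instead: loses but pays 4, utility -4.
Since -4 > -8, bidding 4 is strictly better here, so truthful bidding is not dominant.

No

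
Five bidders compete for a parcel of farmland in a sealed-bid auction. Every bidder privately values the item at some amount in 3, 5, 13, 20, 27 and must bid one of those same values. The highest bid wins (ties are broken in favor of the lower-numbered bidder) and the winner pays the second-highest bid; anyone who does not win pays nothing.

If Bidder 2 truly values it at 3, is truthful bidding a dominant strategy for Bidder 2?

Yes

Check each profile of the others' bids and compare truth against every alternative bid.
Others bid (3, 3, 3, 5): truth gives 0, best alternative gives -2.
Others bid (3, 3, 5, 3): truth gives 0, best alternative gives -2.
Others bid (3, 3, 5, 5): truth gives 0, best alternative gives -2.
Others bid (3, 5, 3, 3): truth gives 0, best alternative gives -2.
Others bid (3, 5, 3, 5): truth gives 0, best alternative gives -2.
Others bid (3, 5, 5, 3): truth gives 0, best alternative gives -2.
(Remaining 619 profiles checked similarly; truth is weakly best in each.)
In every case the truthful bid is at least as good as any alternative, so it is a dominant strategy.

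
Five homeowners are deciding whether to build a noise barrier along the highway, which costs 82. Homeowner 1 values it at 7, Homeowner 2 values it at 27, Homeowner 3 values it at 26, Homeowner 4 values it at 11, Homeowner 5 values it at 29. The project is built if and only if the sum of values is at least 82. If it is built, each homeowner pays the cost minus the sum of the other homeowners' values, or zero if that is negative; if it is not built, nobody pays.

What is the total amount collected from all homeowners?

28

Total value 100 ≥ cost 82, so it is built.
Homeowner 1: others sum to 93; max(0, 82 - 93) = 0.
Homeowner 2: others sum to 73; max(0, 82 - 73) = 9.
Homeowner 3: others sum to 74; max(0, 82 - 74) = 8.
Homeowner 4: others sum to 89; max(0, 82 - 89) = 0.
Homeowner 5: others sum to 71; max(0, 82 - 71) = 11.
Total collected = 0 + 9 + 8 + 0 + 11 = 28.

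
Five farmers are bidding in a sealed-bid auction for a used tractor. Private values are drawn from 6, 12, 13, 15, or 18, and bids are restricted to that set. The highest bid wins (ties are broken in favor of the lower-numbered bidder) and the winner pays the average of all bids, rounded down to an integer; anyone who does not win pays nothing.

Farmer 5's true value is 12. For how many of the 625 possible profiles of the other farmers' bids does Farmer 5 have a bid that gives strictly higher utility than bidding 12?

88

Others bid (6, 6, 6, 12): truth gives 0; bid 13 gives 4 > 0. Violating.
Others bid (6, 6, 6, 13): truth gives 0; bid 15 gives 3 > 0. Violating.
Others bid (6, 6, 6, 15): truth gives 0; bid 18 gives 2 > 0. Violating.
Others bid (6, 6, 12, 6): truth gives 0; bid 13 gives 4 > 0. Violating.
Others bid (6, 6, 6, 6): truth gives 5; no alternative beats it.
Others bid (6, 6, 6, 18): truth gives 0; no alternative beats it.
(Checking all 625 profiles: 88 have a profitable deviation, 537 do not.)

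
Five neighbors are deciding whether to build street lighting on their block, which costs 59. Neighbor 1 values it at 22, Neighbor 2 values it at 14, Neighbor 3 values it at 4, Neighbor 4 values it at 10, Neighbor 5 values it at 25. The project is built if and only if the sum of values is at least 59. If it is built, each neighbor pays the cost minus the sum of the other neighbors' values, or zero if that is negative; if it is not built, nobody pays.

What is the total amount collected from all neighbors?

15

Total value 75 ≥ cost 59, so it is built.
Neighbor 1: others sum to 53; max(0, 59 - 53) = 6.
Neighbor 2: others sum to 61; max(0, 59 - 61) = 0.
Neighbor 3: others sum to 71; max(0, 59 - 71) = 0.
Neighbor 4: others sum to 65; max(0, 59 - 65) = 0.
Neighbor 5: others sum to 50; max(0, 59 - 50) = 9.
Total collected = 6 + 0 + 0 + 0 + 9 = 15.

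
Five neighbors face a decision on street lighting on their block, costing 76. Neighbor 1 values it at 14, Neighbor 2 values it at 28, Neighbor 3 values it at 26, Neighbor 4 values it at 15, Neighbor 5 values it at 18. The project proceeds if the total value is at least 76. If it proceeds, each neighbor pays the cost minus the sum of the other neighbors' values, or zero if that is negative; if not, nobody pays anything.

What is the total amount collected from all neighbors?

4

Total value 101 ≥ cost 76, so it is built.
Neighbor 1: others sum to 87; max(0, 76 - 87) = 0.
Neighbor 2: others sum to 73; max(0, 76 - 73) = 3.
Neighbor 3: others sum to 75; max(0, 76 - 75) = 1.
Neighbor 4: others sum to 86; max(0, 76 - 86) = 0.
Neighbor 5: others sum to 83; max(0, 76 - 83) = 0.
Total collected = 0 + 3 + 1 + 0 + 0 = 4.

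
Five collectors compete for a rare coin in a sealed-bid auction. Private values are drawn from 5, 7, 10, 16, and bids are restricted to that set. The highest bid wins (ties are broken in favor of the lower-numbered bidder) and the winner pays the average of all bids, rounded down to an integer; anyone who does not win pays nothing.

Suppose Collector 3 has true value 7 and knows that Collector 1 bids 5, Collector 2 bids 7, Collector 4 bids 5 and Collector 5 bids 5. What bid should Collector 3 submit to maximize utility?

10

Bid 5: loses, pays 0, utility 0.
Bid 7: loses, pays 0, utility 0.
Bid 10: wins, pays 6, utility 7 - 6 = 1.
Bid 16: wins, pays 7, utility 7 - 7 = 0.
The best choice is 10 with utility 1.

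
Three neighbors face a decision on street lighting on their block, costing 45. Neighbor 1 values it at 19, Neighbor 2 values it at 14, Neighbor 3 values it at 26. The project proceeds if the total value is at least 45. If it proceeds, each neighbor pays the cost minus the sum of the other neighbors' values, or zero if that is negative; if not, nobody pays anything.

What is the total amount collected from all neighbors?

Total value 59 ≥ cost 45, so it is built.
Neighbor 1: others sum to 40; max(0, 45 - 40) = 5.
Neighbor 2: others sum to 45; max(0, 45 - 45) = 0.
Neighbor 3: others sum to 33; max(0, 45 - 33) = 12.
Total collected = 5 + 0 + 12 = 17.

17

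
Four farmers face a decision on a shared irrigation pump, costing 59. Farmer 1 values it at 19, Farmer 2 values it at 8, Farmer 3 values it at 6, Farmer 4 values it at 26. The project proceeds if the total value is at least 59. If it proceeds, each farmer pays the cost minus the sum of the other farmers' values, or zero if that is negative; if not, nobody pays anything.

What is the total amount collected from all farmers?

59

Total value 59 ≥ cost 59, so it is built.
Farmer 1: others sum to 40; max(0, 59 - 40) = 19.
Farmer 2: others sum to 51; max(0, 59 - 51) = 8.
Farmer 3: others sum to 53; max(0, 59 - 53) = 6.
Farmer 4: others sum to 33; max(0, 59 - 33) = 26.
Total collected = 19 + 8 + 6 + 26 = 59.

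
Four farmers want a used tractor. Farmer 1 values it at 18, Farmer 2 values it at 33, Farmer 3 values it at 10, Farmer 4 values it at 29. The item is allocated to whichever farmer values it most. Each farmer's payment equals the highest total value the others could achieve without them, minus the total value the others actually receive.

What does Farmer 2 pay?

29

Farmer 2 has the highest value and receives the item.
Without Farmer 2, the item would go to the next-highest value, 29, so the others could achieve 29.
With Farmer 2 present and winning, the others receive nothing, so their total is 0.
Payment = 29 - 0 = 29.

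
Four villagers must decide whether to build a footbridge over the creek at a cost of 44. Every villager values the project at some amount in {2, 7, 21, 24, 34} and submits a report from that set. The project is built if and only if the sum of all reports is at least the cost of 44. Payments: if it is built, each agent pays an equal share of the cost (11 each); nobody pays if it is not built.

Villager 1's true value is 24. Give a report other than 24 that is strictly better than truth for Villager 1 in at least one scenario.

34

Suppose Villager 2 reports 2, Villager 3 reports 2 and Villager 4 reports 7.
Report 24: project not built, utility 0.
Report 34: project built, pays 11, utility 24 - 11 = 13.
So reporting 34 beats truth here (13 > 0).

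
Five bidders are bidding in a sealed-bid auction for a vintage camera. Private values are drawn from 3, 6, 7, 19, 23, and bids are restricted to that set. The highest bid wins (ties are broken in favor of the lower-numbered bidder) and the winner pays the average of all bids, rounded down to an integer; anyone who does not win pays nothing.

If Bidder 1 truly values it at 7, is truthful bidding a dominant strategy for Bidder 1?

Consider the case where Bidder 2 bids 3, Bidder 3 bids 3, Bidder 4 bids 6 and Bidder 5 bids 6.
Truthful bid 7: wins, pays 5, utility 7 - 5 = 2.
Bid 6 instead: wins, pays 4, utility 7 - 4 = 3.
Since 3 > 2, bidding 6 is strictly better here, so truthful bidding is not dominant.

No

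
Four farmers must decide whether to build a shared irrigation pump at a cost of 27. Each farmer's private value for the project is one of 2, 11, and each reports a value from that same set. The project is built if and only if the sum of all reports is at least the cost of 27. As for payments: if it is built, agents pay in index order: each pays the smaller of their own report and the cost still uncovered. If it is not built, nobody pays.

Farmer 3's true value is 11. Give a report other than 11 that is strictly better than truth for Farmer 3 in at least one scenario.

Suppose Farmer 1 reports 11, Farmer 2 reports 11 and Farmer 4 reports 11.
Report 11: project built, pays 5, utility 11 - 5 = 6.
Report 2: project built, pays 2, utility 11 - 2 = 9.
So reporting 2 beats truth here (9 > 6).

2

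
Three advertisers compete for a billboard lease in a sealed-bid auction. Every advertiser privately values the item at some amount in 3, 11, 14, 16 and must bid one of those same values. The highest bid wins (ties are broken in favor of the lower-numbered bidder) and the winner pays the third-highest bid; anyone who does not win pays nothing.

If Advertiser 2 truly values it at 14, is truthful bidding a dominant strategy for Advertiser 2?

Consider the case where Advertiser 1 bids 3 and Advertiser 3 bids 16.
Truthful bid 14: loses, pays 0, utility 0.
Bid 16 instead: wins, pays 3, utility 14 - 3 = 11.
Since 11 > 0, bidding 16 is strictly better here, so truthful bidding is not dominant.

No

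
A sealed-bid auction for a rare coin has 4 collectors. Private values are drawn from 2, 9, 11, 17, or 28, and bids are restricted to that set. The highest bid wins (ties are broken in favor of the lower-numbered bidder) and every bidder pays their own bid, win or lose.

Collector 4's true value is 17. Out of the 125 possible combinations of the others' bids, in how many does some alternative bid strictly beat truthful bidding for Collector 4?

106

Others bid (2, 2, 2): truth gives 0; bid 9 gives 8 > 0. Violating.
Others bid (2, 2, 9): truth gives 0; bid 11 gives 6 > 0. Violating.
Others bid (2, 2, 17): truth gives -17; bid 2 gives -2 > -17. Violating.
Others bid (2, 2, 28): truth gives -17; bid 2 gives -2 > -17. Violating.
Others bid (2, 2, 11): truth gives 0; no alternative beats it.
Others bid (2, 9, 11): truth gives 0; no alternative beats it.
(Checking all 125 profiles: 106 have a profitable deviation, 19 do not.)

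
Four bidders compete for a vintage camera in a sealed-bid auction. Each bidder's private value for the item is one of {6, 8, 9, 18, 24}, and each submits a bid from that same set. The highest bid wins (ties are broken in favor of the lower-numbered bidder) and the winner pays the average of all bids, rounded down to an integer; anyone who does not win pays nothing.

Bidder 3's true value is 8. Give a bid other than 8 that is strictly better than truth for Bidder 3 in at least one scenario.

9

Suppose Bidder 1 bids 6, Bidder 2 bids 6 and Bidder 4 bids 9.
Bid 8: loses, pays 0, utility 0.
Bid 9: wins, pays 7, utility 8 - 7 = 1.
So bidding 9 beats truth here (1 > 0).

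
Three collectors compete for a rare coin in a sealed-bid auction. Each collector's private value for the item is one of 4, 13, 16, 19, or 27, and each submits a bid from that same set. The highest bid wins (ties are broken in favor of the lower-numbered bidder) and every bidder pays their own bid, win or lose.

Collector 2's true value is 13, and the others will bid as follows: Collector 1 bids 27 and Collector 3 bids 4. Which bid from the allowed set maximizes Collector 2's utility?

4

Bid 4: loses but pays 4, utility -4.
Bid 13: loses but pays 13, utility -13.
Bid 16: loses but pays 16, utility -16.
Bid 19: loses but pays 19, utility -19.
Bid 27: loses but pays 27, utility -27.
The best choice is 4 with utility -4.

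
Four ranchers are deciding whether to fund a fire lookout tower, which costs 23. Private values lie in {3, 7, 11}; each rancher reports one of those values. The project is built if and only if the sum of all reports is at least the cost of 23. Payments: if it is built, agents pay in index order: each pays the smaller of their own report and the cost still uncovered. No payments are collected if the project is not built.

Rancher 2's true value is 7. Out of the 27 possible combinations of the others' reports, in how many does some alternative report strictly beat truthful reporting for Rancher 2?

Others report (3, 7, 11): truth gives 0; report 3 gives 4 > 0. Violating.
Others report (3, 11, 7): truth gives 0; report 3 gives 4 > 0. Violating.
Others report (3, 11, 11): truth gives 0; report 3 gives 4 > 0. Violating.
Others report (7, 3, 11): truth gives 0; report 3 gives 4 > 0. Violating.
Others report (3, 3, 3): truth gives 0; no alternative beats it.
Others report (3, 3, 7): truth gives 0; no alternative beats it.
(Checking all 27 profiles: 17 have a profitable deviation, 10 do not.)

17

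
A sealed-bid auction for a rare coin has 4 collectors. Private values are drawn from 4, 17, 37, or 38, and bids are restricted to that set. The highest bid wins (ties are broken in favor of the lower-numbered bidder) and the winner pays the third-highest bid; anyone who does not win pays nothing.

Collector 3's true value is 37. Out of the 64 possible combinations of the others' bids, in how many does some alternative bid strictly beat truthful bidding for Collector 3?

12

Others bid (4, 4, 38): truth gives 0; bid 38 gives 33 > 0. Violating.
Others bid (4, 17, 38): truth gives 0; bid 38 gives 20 > 0. Violating.
Others bid (4, 37, 4): truth gives 0; bid 38 gives 33 > 0. Violating.
Others bid (4, 37, 17): truth gives 0; bid 38 gives 20 > 0. Violating.
Others bid (4, 4, 4): truth gives 33; no alternative beats it.
Others bid (4, 4, 17): truth gives 33; no alternative beats it.
(Checking all 64 profiles: 12 have a profitable deviation, 52 do not.)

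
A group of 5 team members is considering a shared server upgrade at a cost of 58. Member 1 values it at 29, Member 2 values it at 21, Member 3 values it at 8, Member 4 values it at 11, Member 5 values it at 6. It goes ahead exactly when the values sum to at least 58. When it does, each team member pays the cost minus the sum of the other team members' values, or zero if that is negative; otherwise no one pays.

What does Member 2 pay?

4

Total value 75 ≥ cost 58, so the project is built.
The other team members' values sum to 54.
Cost minus that sum is 58 - 54 = 4.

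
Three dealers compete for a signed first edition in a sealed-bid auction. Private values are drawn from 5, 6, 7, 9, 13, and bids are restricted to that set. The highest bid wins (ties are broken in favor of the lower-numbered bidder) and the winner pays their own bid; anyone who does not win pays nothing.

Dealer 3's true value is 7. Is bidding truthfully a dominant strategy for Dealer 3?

No

Consider the case where Dealer 1 bids 5 and Dealer 2 bids 5.
Truthful bid 7: wins, pays 7, utility 7 - 7 = 0.
Bid 6 instead: wins, pays 6, utility 7 - 6 = 1.
Since 1 > 0, bidding 6 is strictly better here, so truthful bidding is not dominant.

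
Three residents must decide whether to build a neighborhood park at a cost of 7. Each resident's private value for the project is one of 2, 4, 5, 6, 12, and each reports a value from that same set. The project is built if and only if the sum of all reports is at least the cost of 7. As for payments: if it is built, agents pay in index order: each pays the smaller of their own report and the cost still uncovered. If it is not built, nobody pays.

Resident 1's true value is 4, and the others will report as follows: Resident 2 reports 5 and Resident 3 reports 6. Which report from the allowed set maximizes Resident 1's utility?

2

Report 2: project built, pays 2, utility 4 - 2 = 2.
Report 4: project built, pays 4, utility 4 - 4 = 0.
Report 5: project built, pays 5, utility 4 - 5 = -1.
Report 6: project built, pays 6, utility 4 - 6 = -2.
Report 12: project built, pays 7, utility 4 - 7 = -3.
The best choice is 2 with utility 2.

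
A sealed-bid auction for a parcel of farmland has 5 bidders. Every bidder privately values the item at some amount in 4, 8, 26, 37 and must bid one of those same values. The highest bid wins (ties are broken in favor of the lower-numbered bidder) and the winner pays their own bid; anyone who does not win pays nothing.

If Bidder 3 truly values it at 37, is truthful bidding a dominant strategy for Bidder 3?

No

Consider the case where Bidder 1 bids 4, Bidder 2 bids 4, Bidder 4 bids 4 and Bidder 5 bids 4.
Truthful bid 37: wins, pays 37, utility 37 - 37 = 0.
Bid 8 instead: wins, pays 8, utility 37 - 8 = 29.
Since 29 > 0, bidding 8 is strictly better here, so truthful bidding is not dominant.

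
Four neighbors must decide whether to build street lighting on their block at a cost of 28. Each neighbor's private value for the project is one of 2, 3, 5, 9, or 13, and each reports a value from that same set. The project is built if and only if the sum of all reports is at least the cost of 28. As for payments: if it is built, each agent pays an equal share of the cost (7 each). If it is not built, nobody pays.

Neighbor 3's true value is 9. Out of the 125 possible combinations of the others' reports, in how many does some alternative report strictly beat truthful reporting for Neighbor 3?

Others report (2, 2, 13): truth gives 0; report 13 gives 2 > 0. Violating.
Others report (2, 3, 13): truth gives 0; report 13 gives 2 > 0. Violating.
Others report (2, 5, 9): truth gives 0; report 13 gives 2 > 0. Violating.
Others report (2, 9, 5): truth gives 0; report 13 gives 2 > 0. Violating.
Others report (2, 2, 2): truth gives 0; no alternative beats it.
Others report (2, 2, 3): truth gives 0; no alternative beats it.
(Checking all 125 profiles: 25 have a profitable deviation, 100 do not.)

25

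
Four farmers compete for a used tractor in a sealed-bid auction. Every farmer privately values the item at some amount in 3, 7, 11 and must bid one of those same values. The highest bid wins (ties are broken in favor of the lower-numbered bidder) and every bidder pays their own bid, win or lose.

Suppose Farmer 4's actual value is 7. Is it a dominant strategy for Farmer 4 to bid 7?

No

Consider the case where Farmer 1 bids 3, Farmer 2 bids 3 and Farmer 3 bids 7.
Truthful bid 7: loses but pays 7, utility -7.
Bid 3 instead: loses but pays 3, utility -3.
Since -3 > -7, bidding 3 is strictly better here, so truthful bidding is not dominant.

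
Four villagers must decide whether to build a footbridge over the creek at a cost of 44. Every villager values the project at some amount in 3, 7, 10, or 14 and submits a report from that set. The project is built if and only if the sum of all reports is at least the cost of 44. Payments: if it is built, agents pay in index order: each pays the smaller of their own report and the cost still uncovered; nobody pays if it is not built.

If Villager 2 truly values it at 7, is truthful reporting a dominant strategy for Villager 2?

Consider the case where Villager 1 reports 14, Villager 3 reports 14 and Villager 4 reports 14.
Truthful report 7: project built, pays 7, utility 7 - 7 = 0.
Report 3 instead: project built, pays 3, utility 7 - 3 = 4.
Since 4 > 0, reporting 3 is strictly better here, so truthful reporting is not dominant.

No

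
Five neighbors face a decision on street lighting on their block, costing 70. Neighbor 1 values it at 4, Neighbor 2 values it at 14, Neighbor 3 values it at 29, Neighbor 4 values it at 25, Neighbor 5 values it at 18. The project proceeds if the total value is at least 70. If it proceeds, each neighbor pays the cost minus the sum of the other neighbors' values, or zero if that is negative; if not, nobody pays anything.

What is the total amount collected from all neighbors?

Total value 90 ≥ cost 70, so it is built.
Neighbor 1: others sum to 86; max(0, 70 - 86) = 0.
Neighbor 2: others sum to 76; max(0, 70 - 76) = 0.
Neighbor 3: others sum to 61; max(0, 70 - 61) = 9.
Neighbor 4: others sum to 65; max(0, 70 - 65) = 5.
Neighbor 5: others sum to 72; max(0, 70 - 72) = 0.
Total collected = 0 + 0 + 9 + 5 + 0 = 14.

14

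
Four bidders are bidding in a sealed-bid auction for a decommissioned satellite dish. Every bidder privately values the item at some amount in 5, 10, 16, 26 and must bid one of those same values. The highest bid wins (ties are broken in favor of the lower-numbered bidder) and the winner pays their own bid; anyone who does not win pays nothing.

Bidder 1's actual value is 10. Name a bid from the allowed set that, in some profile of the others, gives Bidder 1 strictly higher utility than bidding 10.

Suppose Bidder 2 bids 5, Bidder 3 bids 5 and Bidder 4 bids 5.
Bid 10: wins, pays 10, utility 10 - 10 = 0.
Bid 5: wins, pays 5, utility 10 - 5 = 5.
So bidding 5 beats truth here (5 > 0).

5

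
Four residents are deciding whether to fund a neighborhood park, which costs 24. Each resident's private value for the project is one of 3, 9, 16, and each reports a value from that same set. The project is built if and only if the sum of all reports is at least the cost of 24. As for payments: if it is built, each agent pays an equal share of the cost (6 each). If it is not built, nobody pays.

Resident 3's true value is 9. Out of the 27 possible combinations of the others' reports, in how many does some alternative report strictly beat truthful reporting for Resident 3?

1

Others report (3, 3, 3): truth gives 0; report 16 gives 3 > 0. Violating.
Others report (3, 3, 9): truth gives 3; no alternative beats it.
Others report (3, 3, 16): truth gives 3; no alternative beats it.
(Checking all 27 profiles: 1 has a profitable deviation, 26 do not.)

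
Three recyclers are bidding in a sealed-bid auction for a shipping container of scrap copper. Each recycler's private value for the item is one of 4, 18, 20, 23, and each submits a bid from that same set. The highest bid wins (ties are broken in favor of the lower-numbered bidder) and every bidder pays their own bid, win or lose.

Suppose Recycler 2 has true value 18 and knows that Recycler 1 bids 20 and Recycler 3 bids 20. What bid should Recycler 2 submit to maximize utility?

4

Bid 4: loses but pays 4, utility -4.
Bid 18: loses but pays 18, utility -18.
Bid 20: loses but pays 20, utility -20.
Bid 23: wins, pays 23, utility 18 - 23 = -5.
The best choice is 4 with utility -4.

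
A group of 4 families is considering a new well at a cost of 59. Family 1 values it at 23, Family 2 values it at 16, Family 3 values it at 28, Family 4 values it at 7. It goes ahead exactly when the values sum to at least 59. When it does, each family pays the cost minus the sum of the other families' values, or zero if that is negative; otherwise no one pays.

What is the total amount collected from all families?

22

Total value 74 ≥ cost 59, so it is built.
Family 1: others sum to 51; max(0, 59 - 51) = 8.
Family 2: others sum to 58; max(0, 59 - 58) = 1.
Family 3: others sum to 46; max(0, 59 - 46) = 13.
Family 4: others sum to 67; max(0, 59 - 67) = 0.
Total collected = 8 + 1 + 13 + 0 = 22.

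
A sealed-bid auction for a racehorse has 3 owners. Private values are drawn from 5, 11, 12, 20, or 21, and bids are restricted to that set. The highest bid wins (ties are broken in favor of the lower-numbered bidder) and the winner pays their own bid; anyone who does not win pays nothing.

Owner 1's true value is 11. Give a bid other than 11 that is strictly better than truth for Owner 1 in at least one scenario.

Suppose Owner 2 bids 5 and Owner 3 bids 5.
Bid 11: wins, pays 11, utility 11 - 11 = 0.
Bid 5: wins, pays 5, utility 11 - 5 = 6.
So bidding 5 beats truth here (6 > 0).

5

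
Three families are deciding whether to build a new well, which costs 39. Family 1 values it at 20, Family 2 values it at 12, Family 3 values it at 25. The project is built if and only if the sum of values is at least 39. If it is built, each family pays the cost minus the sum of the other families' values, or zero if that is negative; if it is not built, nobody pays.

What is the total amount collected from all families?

9

Total value 57 ≥ cost 39, so it is built.
Family 1: others sum to 37; max(0, 39 - 37) = 2.
Family 2: others sum to 45; max(0, 39 - 45) = 0.
Family 3: others sum to 32; max(0, 39 - 32) = 7.
Total collected = 2 + 0 + 7 = 9.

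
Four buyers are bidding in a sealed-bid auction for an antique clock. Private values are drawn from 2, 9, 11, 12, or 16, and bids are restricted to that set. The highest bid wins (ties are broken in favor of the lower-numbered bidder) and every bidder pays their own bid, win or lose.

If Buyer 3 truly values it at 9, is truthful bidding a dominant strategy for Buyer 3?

Consider the case where Buyer 1 bids 2, Buyer 2 bids 2 and Buyer 4 bids 11.
Truthful bid 9: loses but pays 9, utility -9.
Bid 2 instead: loses but pays 2, utility -2.
Since -2 > -9, bidding 2 is strictly better here, so truthful bidding is not dominant.

No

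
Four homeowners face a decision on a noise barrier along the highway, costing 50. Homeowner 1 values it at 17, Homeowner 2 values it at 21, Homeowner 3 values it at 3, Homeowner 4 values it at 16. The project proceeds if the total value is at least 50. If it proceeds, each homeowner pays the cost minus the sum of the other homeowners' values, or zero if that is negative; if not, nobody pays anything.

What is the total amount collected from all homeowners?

Total value 57 ≥ cost 50, so it is built.
Homeowner 1: others sum to 40; max(0, 50 - 40) = 10.
Homeowner 2: others sum to 36; max(0, 50 - 36) = 14.
Homeowner 3: others sum to 54; max(0, 50 - 54) = 0.
Homeowner 4: others sum to 41; max(0, 50 - 41) = 9.
Total collected = 10 + 14 + 0 + 9 = 33.

33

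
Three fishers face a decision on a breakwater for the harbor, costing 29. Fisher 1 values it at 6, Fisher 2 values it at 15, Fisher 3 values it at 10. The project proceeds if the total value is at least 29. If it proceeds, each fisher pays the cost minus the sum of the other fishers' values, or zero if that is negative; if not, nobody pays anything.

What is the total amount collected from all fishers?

25

Total value 31 ≥ cost 29, so it is built.
Fisher 1: others sum to 25; max(0, 29 - 25) = 4.
Fisher 2: others sum to 16; max(0, 29 - 16) = 13.
Fisher 3: others sum to 21; max(0, 29 - 21) = 8.
Total collected = 4 + 13 + 8 = 25.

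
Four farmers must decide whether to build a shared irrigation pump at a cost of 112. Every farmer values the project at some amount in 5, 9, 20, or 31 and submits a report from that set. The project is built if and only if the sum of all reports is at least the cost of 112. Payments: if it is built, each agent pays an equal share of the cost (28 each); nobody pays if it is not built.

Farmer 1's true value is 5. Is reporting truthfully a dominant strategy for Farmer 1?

Check each profile of the others' reports and compare truth against every alternative report.
Others report (5, 5, 5): truth gives 0, best alternative gives 0.
Others report (5, 5, 9): truth gives 0, best alternative gives 0.
Others report (5, 5, 20): truth gives 0, best alternative gives 0.
Others report (5, 5, 31): truth gives 0, best alternative gives 0.
Others report (5, 9, 5): truth gives 0, best alternative gives 0.
Others report (5, 9, 9): truth gives 0, best alternative gives 0.
(Remaining 58 profiles checked similarly; truth is weakly best in each.)
In every case the truthful report is at least as good as any alternative, so it is a dominant strategy.

Yes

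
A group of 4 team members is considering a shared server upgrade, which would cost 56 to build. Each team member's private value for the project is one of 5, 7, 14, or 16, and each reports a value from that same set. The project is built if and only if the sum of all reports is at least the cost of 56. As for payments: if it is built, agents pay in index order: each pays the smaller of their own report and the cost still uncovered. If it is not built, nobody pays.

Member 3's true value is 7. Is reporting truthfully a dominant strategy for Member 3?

Yes

Check each profile of the others' reports and compare truth against every alternative report.
Others report (5, 5, 5): truth gives 0, best alternative gives 0.
Others report (5, 5, 7): truth gives 0, best alternative gives 0.
Others report (5, 5, 14): truth gives 0, best alternative gives 0.
Others report (5, 5, 16): truth gives 0, best alternative gives 0.
Others report (5, 7, 5): truth gives 0, best alternative gives 0.
Others report (5, 7, 7): truth gives 0, best alternative gives 0.
(Remaining 58 profiles checked similarly; truth is weakly best in each.)
In every case the truthful report is at least as good as any alternative, so it is a dominant strategy.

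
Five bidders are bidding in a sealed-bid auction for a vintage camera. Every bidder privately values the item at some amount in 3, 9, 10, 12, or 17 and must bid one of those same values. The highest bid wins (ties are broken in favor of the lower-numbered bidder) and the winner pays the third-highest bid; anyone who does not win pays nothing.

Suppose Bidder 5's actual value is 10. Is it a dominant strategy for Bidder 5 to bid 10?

No

Consider the case where Bidder 1 bids 3, Bidder 2 bids 3, Bidder 3 bids 3 and Bidder 4 bids 10.
Truthful bid 10: loses, pays 0, utility 0.
Bid 12 instead: wins, pays 3, utility 10 - 3 = 7.
Since 7 > 0, bidding 12 is strictly better here, so truthful bidding is not dominant.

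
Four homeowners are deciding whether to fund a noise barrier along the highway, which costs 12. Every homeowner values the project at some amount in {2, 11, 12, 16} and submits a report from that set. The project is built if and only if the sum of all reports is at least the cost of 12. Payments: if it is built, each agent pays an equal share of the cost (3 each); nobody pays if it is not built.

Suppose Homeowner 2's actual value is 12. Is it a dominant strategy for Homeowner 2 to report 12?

Yes

Check each profile of the others' reports and compare truth against every alternative report.
Others report (2, 2, 2): truth gives 9, best alternative gives 9.
Others report (2, 2, 11): truth gives 9, best alternative gives 9.
Others report (2, 2, 12): truth gives 9, best alternative gives 9.
Others report (2, 2, 16): truth gives 9, best alternative gives 9.
Others report (2, 11, 2): truth gives 9, best alternative gives 9.
Others report (2, 11, 11): truth gives 9, best alternative gives 9.
(Remaining 58 profiles checked similarly; truth is weakly best in each.)
In every case the truthful report is at least as good as any alternative, so it is a dominant strategy.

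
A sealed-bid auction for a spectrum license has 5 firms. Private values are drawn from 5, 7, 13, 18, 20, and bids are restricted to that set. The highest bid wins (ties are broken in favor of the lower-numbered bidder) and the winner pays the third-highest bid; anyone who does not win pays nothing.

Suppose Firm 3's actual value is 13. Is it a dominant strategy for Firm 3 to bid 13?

Consider the case where Firm 1 bids 5, Firm 2 bids 5, Firm 4 bids 5 and Firm 5 bids 18.
Truthful bid 13: loses, pays 0, utility 0.
Bid 18 instead: wins, pays 5, utility 13 - 5 = 8.
Since 8 > 0, bidding 18 is strictly better here, so truthful bidding is not dominant.

No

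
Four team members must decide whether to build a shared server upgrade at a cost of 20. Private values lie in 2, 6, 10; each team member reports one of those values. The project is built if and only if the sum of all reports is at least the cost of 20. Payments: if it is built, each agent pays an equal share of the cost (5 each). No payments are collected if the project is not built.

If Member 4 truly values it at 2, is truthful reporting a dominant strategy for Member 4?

Yes

Check each profile of the others' reports and compare truth against every alternative report.
Others report (2, 2, 10): truth gives 0, best alternative gives -3.
Others report (2, 6, 6): truth gives 0, best alternative gives -3.
Others report (2, 10, 2): truth gives 0, best alternative gives -3.
Others report (6, 2, 6): truth gives 0, best alternative gives -3.
Others report (6, 6, 2): truth gives 0, best alternative gives -3.
Others report (10, 2, 2): truth gives 0, best alternative gives -3.
(Remaining 21 profiles checked similarly; truth is weakly best in each.)
In every case the truthful report is at least as good as any alternative, so it is a dominant strategy.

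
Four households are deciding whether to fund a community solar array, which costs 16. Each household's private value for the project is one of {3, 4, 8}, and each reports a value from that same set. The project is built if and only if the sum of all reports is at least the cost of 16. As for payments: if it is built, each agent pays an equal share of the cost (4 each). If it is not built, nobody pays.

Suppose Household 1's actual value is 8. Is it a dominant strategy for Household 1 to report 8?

Yes

Check each profile of the others' reports and compare truth against every alternative report.
Others report (3, 3, 3): truth gives 4, best alternative gives 0.
Others report (3, 3, 4): truth gives 4, best alternative gives 0.
Others report (3, 4, 3): truth gives 4, best alternative gives 0.
Others report (3, 4, 4): truth gives 4, best alternative gives 0.
Others report (4, 3, 3): truth gives 4, best alternative gives 0.
Others report (4, 3, 4): truth gives 4, best alternative gives 0.
(Remaining 21 profiles checked similarly; truth is weakly best in each.)
In every case the truthful report is at least as good as any alternative, so it is a dominant strategy.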